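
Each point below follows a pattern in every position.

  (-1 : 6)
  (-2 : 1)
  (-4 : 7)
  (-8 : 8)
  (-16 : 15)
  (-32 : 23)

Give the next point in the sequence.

First part: ×2 each step; -1, -2, -4, -8, -16, -32 → -64.
Second part: each term is the sum of the two before it, so 6, 1, 7, 8, 15, 23 → 38.
So the next point is (-64 : 38).

(-64 : 38)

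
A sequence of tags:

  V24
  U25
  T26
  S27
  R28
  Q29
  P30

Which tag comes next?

O31

Letter: letters move back 1 place in the alphabet; V, U, T, S, R, Q, P → O.
For the second component, +1 each step: 24, 25, 26, 27, 28, 29, 30 → 31.
Combining the parts gives O31.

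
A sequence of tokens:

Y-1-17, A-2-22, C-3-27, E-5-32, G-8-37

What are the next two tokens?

I-13-42 then K-21-47

Letter: Y, A, C, E, G → I → K (letters move forward 2 places in the alphabet, wrapping Z→A).
Second component goes 1, 2, 3, 5, 8 → 13 → 21 (each term is the sum of the two before it).
Third component goes 17, 22, 27, 32, 37 → 42 → 47 (+5 each step).
Putting the parts together: I-13-42 and then K-21-47.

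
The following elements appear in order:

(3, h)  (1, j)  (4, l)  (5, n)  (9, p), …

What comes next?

(14, r)

First entry goes 3, 1, 4, 5, 9 → 14 (each term is the sum of the two before it).
Letter: h, j, l, n, p → r (letters move forward 2 places in the alphabet).
Putting it together: (14, r).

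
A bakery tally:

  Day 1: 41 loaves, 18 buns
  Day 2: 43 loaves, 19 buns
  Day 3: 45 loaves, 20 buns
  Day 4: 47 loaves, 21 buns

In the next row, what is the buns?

Buns: 18, 19, 20, 21 → 22 (+1 each step).

22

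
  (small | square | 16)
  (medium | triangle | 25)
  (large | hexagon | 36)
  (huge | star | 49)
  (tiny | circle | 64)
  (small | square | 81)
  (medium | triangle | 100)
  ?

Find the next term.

Size: repeats small → medium → large → huge → tiny; small, medium, large, huge, tiny, small, medium → large.
Shape — repeats square → triangle → hexagon → star → circle: square, triangle, hexagon, star, circle, square, triangle → hexagon.
Third component: 16, 25, 36, 49, 64, 81, 100 → 121 (perfect squares: 4², 5², 6², …).
Putting it together: (large | hexagon | 121).

(large | hexagon | 121)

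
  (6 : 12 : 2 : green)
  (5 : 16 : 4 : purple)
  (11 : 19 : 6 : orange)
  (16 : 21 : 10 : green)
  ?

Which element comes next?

(27 : 22 : 16 : purple)

First part: 6, 5, 11, 16 → 27 (each term is the sum of the two before it).
Second part — differences are 4, 3, 2, … (decreasing by 1 each time): 12, 16, 19, 21 → 22.
Third part — each term is the sum of the two before it: 2, 4, 6, 10 → 16.
Colour — repeats green → purple → orange: green, purple, orange, green → purple.
Combining the parts gives (27 : 22 : 16 : purple).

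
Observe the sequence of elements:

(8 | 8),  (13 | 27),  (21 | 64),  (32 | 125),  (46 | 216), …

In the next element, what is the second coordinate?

For the second coordinate, perfect cubes: 2³, 3³, 4³, …: 8, 27, 64, 125, 216 → 343.

343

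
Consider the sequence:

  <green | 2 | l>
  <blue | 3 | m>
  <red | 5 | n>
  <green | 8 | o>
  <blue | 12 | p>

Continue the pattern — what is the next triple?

Colour: green, blue, red, green, blue → red (repeats green → blue → red).
Second component: 2, 3, 5, 8, 12 → 17 (differences are 1, 2, 3, … (increasing by 1 each time)).
Letter: letters move forward 1 place in the alphabet, so l, m, n, o, p → q.
Combining the parts gives <red | 17 | q>.

<red | 17 | q>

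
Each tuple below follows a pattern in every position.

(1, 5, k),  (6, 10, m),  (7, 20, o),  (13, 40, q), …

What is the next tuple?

(20, 80, s)

First coordinate: each term is the sum of the two before it; 1, 6, 7, 13 → 20.
For the second coordinate, ×2 each step: 5, 10, 20, 40 → 80.
For the letter, letters move forward 2 places in the alphabet: k, m, o, q → s.
Putting it together: (20, 80, s).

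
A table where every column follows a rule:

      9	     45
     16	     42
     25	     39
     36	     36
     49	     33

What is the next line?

64  30

First component goes 9, 16, 25, 36, 49 → 64 (perfect squares: 3², 4², 5², …).
Second component: 45, 42, 39, 36, 33 → 30 (−3 each step).
Combining the parts gives 64  30.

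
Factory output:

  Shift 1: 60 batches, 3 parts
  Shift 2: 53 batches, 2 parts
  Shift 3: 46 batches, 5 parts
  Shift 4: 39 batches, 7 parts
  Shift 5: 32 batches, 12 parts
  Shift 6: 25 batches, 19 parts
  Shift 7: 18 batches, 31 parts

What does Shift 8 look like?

Batches: −7 each step; 60, 53, 46, 39, 32, 25, 18 → 11.
Parts goes 3, 2, 5, 7, 12, 19, 31 → 50 (each term is the sum of the two before it).
Combining the parts gives 11 batches, 50 parts.

11 batches, 50 parts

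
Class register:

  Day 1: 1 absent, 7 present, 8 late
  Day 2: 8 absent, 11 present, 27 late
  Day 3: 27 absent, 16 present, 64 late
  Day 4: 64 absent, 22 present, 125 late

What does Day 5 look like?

Absent goes 1, 8, 27, 64 → 125 (perfect cubes: 1³, 2³, 3³, …).
Present — differences are 4, 5, 6, … (increasing by 1 each time): 7, 11, 16, 22 → 29.
Late — perfect cubes: 2³, 3³, 4³, …: 8, 27, 64, 125 → 216.
Putting it together: 125 absent, 29 present, 216 late.

125 absent, 29 present, 216 late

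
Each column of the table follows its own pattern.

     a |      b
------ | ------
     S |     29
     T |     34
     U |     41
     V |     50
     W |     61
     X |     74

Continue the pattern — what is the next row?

Y  89

Column a goes S, T, U, V, W, X → Y (letters move forward 1 place in the alphabet).
Column b: 29, 34, 41, 50, 61, 74 → 89 (differences are 5, 7, 9, … (increasing by 2 each time)).
Putting it together: Y  89.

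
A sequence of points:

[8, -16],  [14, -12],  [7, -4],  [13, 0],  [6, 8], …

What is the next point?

First component: alternating steps +6, −7, +6, −7, …, so 8, 14, 7, 13, 6 → 12.
Second component goes -16, -12, -4, 0, 8 → 12 (alternating steps +4, +8, +4, +8, …).
So the next point is [12, 12].

[12, 12]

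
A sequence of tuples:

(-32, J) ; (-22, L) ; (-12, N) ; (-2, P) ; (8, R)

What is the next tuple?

(18, T)

First part goes -32, -22, -12, -2, 8 → 18 (+10 each step).
Letter: letters move forward 2 places in the alphabet, so J, L, N, P, R → T.
So the next tuple is (18, T).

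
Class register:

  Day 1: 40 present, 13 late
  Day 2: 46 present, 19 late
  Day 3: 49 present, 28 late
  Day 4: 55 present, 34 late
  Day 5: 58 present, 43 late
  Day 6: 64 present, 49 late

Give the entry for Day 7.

For the present, alternating steps +6, +3, +6, +3, …: 40, 46, 49, 55, 58, 64 → 67.
Late goes 13, 19, 28, 34, 43, 49 → 58 (alternating steps +6, +9, +6, +9, …).
Putting it together: 67 present, 58 late.

67 present, 58 late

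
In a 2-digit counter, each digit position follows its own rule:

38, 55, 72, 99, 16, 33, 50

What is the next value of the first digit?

First digit — +2 each step, mod 10: 3, 5, 7, 9, 1, 3, 5 → 7.

7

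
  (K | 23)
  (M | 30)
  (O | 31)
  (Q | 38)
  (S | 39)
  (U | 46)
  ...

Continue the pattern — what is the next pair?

(W | 47)

Letter: letters move forward 2 places in the alphabet; K, M, O, Q, S, U → W.
Second component: alternating steps +7, +1, +7, +1, …; 23, 30, 31, 38, 39, 46 → 47.
So the next pair is (W | 47).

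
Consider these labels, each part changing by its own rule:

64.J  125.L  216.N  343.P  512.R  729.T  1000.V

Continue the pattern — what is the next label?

1331.X

First component: perfect cubes: 4³, 5³, 6³, …; 64, 125, 216, 343, 512, 729, 1000 → 1331.
Letter: letters move forward 2 places in the alphabet, so J, L, N, P, R, T, V → X.
So the next label is 1331.X.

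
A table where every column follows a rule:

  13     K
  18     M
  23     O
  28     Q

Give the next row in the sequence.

First component: 13, 18, 23, 28 → 33 (+5 each step).
Letter: letters move forward 2 places in the alphabet, so K, M, O, Q → S.
Combining the parts gives 33  S.

33  S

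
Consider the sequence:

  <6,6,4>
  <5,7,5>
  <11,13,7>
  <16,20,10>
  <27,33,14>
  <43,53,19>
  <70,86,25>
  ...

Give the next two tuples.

First slot goes 6, 5, 11, 16, 27, 43, 70 → 113 → 183 (each term is the sum of the two before it).
Second slot: each term is the sum of the two before it; 6, 7, 13, 20, 33, 53, 86 → 139 → 225.
For the third slot, differences are 1, 2, 3, … (increasing by 1 each time): 4, 5, 7, 10, 14, 19, 25 → 32 → 40.
So the next two tuples are <113,139,32> and <183,225,40>.

<113,139,32>, <183,225,40>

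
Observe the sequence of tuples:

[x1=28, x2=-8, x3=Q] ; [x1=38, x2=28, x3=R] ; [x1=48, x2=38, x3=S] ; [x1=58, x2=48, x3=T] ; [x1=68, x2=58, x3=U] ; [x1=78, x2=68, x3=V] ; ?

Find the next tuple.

X1: 28, 38, 48, 58, 68, 78 → 88 (+10 each step).
For the x2, always the previous value of the x1: -8, 28, 38, 48, 58, 68 → 78.
For the x3, letters move forward 1 place in the alphabet: Q, R, S, T, U, V → W.
Putting it together: [x1=88, x2=78, x3=W].

[x1=88, x2=78, x3=W]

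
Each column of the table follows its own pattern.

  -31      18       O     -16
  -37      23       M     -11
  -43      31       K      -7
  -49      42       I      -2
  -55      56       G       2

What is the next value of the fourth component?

7

Fourth component: alternating steps +5, +4, +5, +4, …, so -16, -11, -7, -2, 2 → 7.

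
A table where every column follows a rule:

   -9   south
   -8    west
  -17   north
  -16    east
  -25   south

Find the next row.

For the first component, alternating steps +1, −9, +1, −9, …: -9, -8, -17, -16, -25 → -24.
Direction: repeats south → west → north → east; south, west, north, east, south → west.
Putting it together: -24  west.

-24  west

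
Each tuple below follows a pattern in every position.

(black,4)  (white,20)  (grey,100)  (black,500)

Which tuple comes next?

(white,2500)

Shade: repeats black → white → grey, so black, white, grey, black → white.
Second component: 4, 20, 100, 500 → 2500 (×5 each step).
Combining the parts gives (white,2500).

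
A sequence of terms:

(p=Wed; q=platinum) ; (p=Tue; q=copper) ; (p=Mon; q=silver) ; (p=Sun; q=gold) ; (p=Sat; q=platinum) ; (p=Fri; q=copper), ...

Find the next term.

(p=Thu; q=silver)

P: runs backward through the weekdays Mon→Sun; Wed, Tue, Mon, Sun, Sat, Fri → Thu.
Q: repeats platinum → copper → silver → gold; platinum, copper, silver, gold, platinum, copper → silver.
Putting it together: (p=Thu; q=silver).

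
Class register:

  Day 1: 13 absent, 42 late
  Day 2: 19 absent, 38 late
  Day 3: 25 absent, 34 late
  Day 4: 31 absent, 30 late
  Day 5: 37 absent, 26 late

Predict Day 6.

43 absent, 22 late

Absent: +6 each step, so 13, 19, 25, 31, 37 → 43.
Late goes 42, 38, 34, 30, 26 → 22 (−4 each step).
So the next record is 43 absent, 22 late.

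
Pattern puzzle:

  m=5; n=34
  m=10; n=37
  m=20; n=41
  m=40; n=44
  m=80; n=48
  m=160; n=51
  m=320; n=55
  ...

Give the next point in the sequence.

m=640; n=58

M: ×2 each step, so 5, 10, 20, 40, 80, 160, 320 → 640.
N: alternating steps +3, +4, +3, +4, …; 34, 37, 41, 44, 48, 51, 55 → 58.
So the next point is m=640; n=58.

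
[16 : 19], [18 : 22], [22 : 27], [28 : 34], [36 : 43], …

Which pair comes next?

[46 : 54]

First coordinate goes 16, 18, 22, 28, 36 → 46 (differences are 2, 4, 6, … (increasing by 2 each time)).
For the second coordinate, differences are 3, 5, 7, … (increasing by 2 each time): 19, 22, 27, 34, 43 → 54.
Combining the parts gives [46 : 54].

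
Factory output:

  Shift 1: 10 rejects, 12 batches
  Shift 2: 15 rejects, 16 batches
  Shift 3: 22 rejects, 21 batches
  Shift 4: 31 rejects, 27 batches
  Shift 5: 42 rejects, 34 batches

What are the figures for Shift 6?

55 rejects, 42 batches

Rejects: 10, 15, 22, 31, 42 → 55 (differences are 5, 7, 9, … (increasing by 2 each time)).
Batches: differences are 4, 5, 6, … (increasing by 1 each time), so 12, 16, 21, 27, 34 → 42.
Combining the parts gives 55 rejects, 42 batches.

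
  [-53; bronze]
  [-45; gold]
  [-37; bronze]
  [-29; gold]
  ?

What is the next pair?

First part: +8 each step, so -53, -45, -37, -29 → -21.
For the rank, alternates bronze ↔ gold: bronze, gold, bronze, gold → bronze.
So the next pair is [-21; bronze].

[-21; bronze]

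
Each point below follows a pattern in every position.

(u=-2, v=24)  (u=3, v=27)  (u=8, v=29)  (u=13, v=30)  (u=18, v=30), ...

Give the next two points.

(u=23, v=29), (u=28, v=27)

U — +5 each step: -2, 3, 8, 13, 18 → 23 → 28.
V: differences are 3, 2, 1, … (decreasing by 1 each time); 24, 27, 29, 30, 30 → 29 → 27.
So the next two points are (u=23, v=29) and (u=28, v=27).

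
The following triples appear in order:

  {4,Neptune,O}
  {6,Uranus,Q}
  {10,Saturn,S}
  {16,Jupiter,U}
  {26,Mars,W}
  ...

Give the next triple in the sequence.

{42,Earth,Y}

First component: each term is the sum of the two before it; 4, 6, 10, 16, 26 → 42.
Planet goes Neptune, Uranus, Saturn, Jupiter, Mars → Earth (runs backward through the planets Mercury→Neptune).
Letter: letters move forward 2 places in the alphabet, so O, Q, S, U, W → Y.
So the next triple is {42,Earth,Y}.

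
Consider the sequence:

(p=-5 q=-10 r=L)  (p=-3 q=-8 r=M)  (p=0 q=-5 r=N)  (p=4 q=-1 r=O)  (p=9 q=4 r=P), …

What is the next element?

P — differences are 2, 3, 4, … (increasing by 1 each time): -5, -3, 0, 4, 9 → 15.
Q goes -10, -8, -5, -1, 4 → 10 (differences are 2, 3, 4, … (increasing by 1 each time)).
R: L, M, N, O, P → Q (letters move forward 1 place in the alphabet).
So the next element is (p=15 q=10 r=Q).

(p=15 q=10 r=Q)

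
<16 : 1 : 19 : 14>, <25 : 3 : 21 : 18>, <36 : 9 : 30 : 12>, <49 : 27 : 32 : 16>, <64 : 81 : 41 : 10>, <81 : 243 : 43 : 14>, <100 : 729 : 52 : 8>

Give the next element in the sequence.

First entry — perfect squares: 4², 5², 6², …: 16, 25, 36, 49, 64, 81, 100 → 121.
Second entry — ×3 each step: 1, 3, 9, 27, 81, 243, 729 → 2187.
Third entry: alternating steps +2, +9, +2, +9, …; 19, 21, 30, 32, 41, 43, 52 → 54.
Fourth entry: alternating steps +4, −6, +4, −6, …, so 14, 18, 12, 16, 10, 14, 8 → 12.
So the next element is <121 : 2187 : 54 : 12>.

<121 : 2187 : 54 : 12>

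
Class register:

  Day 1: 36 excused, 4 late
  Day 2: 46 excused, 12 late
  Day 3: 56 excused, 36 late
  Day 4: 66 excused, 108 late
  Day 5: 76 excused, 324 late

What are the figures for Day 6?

Excused goes 36, 46, 56, 66, 76 → 86 (+10 each step).
For the late, ×3 each step: 4, 12, 36, 108, 324 → 972.
Putting it together: 86 excused, 972 late.

86 excused, 972 late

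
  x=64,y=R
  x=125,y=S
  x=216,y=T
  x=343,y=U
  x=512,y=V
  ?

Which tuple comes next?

x=729,y=W

X: perfect cubes: 4³, 5³, 6³, …, so 64, 125, 216, 343, 512 → 729.
Y: letters move forward 1 place in the alphabet, so R, S, T, U, V → W.
So the next tuple is x=729,y=W.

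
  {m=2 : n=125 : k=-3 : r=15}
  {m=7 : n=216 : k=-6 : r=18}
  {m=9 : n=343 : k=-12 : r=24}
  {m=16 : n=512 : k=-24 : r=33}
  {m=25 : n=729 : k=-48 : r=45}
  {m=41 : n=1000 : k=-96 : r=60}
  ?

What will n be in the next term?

N: perfect cubes: 5³, 6³, 7³, …; 125, 216, 343, 512, 729, 1000 → 1331.

1331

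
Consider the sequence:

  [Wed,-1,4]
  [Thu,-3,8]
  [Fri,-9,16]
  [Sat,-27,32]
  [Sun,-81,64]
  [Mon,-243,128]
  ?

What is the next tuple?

[Tue,-729,256]

Day: runs through the weekdays Mon→Sun, so Wed, Thu, Fri, Sat, Sun, Mon → Tue.
Second slot — ×3 each step: -1, -3, -9, -27, -81, -243 → -729.
For the third slot, ×2 each step: 4, 8, 16, 32, 64, 128 → 256.
Combining the parts gives [Tue,-729,256].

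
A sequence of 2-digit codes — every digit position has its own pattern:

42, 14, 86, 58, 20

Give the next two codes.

92, 64

First digit: −3 each step, mod 10; 4, 1, 8, 5, 2 → 9 → 6.
Second digit: +2 each step, mod 10, so 2, 4, 6, 8, 0 → 2 → 4.
Putting the parts together: 92 and then 64.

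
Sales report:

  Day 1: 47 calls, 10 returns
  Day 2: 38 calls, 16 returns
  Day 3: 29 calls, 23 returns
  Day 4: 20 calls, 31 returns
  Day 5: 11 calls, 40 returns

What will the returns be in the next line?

Returns: differences are 6, 7, 8, … (increasing by 1 each time), so 10, 16, 23, 31, 40 → 50.

50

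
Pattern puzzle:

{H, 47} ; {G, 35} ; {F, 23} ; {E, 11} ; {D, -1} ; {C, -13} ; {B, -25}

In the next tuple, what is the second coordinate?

-37

Second coordinate: −12 each step, so 47, 35, 23, 11, -1, -13, -25 → -37.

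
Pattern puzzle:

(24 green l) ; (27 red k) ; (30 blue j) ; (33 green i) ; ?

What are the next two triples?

First part: +3 each step, so 24, 27, 30, 33 → 36 → 39.
Colour: repeats green → red → blue, so green, red, blue, green → red → blue.
Letter: letters move back 1 place in the alphabet, so l, k, j, i → h → g.
So the next two triples are (36 red h) and (39 blue g).

(36 red h), (39 blue g)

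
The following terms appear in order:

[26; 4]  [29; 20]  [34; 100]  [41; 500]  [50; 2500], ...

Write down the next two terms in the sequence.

[61; 12500], [74; 62500]

First coordinate goes 26, 29, 34, 41, 50 → 61 → 74 (differences are 3, 5, 7, … (increasing by 2 each time)).
For the second coordinate, ×5 each step: 4, 20, 100, 500, 2500 → 12500 → 62500.
Putting the parts together: [61; 12500] and then [74; 62500].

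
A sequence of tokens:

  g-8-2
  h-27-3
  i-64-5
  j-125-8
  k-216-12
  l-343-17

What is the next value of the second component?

Letter goes g, h, i, j, k, l → m (letters move forward 1 place in the alphabet).
Second component goes 8, 27, 64, 125, 216, 343 → 512 (perfect cubes: 2³, 3³, 4³, …).
Third component: differences are 1, 2, 3, … (increasing by 1 each time); 2, 3, 5, 8, 12, 17 → 23.

512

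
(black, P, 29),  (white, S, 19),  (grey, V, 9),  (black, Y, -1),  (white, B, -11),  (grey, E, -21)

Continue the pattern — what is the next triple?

(black, H, -31)

For the shade, repeats black → white → grey: black, white, grey, black, white, grey → black.
Letter: letters move forward 3 places in the alphabet, wrapping Z→A; P, S, V, Y, B, E → H.
For the third part, −10 each step: 29, 19, 9, -1, -11, -21 → -31.
So the next triple is (black, H, -31).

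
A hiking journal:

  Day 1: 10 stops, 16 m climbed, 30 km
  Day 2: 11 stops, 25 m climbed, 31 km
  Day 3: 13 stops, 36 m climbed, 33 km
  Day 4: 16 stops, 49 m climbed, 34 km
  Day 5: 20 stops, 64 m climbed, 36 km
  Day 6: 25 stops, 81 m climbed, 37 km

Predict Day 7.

For the stops, differences are 1, 2, 3, … (increasing by 1 each time): 10, 11, 13, 16, 20, 25 → 31.
M climbed: 16, 25, 36, 49, 64, 81 → 100 (perfect squares: 4², 5², 6², …).
For the km, alternating steps +1, +2, +1, +2, …: 30, 31, 33, 34, 36, 37 → 39.
Combining the parts gives 31 stops, 100 m climbed, 39 km.

31 stops, 100 m climbed, 39 km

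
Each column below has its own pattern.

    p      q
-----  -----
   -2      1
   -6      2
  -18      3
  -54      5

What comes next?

Column p: ×3 each step; -2, -6, -18, -54 → -162.
Column q: each term is the sum of the two before it; 1, 2, 3, 5 → 8.
Putting it together: -162  8.

-162  8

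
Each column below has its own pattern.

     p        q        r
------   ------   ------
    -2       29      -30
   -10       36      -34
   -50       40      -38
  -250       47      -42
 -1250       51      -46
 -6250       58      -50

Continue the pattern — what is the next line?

-31250  62  -54

Column p: ×5 each step; -2, -10, -50, -250, -1250, -6250 → -31250.
Column q: alternating steps +7, +4, +7, +4, …, so 29, 36, 40, 47, 51, 58 → 62.
Column r: -30, -34, -38, -42, -46, -50 → -54 (−4 each step).
Combining the parts gives -31250  62  -54.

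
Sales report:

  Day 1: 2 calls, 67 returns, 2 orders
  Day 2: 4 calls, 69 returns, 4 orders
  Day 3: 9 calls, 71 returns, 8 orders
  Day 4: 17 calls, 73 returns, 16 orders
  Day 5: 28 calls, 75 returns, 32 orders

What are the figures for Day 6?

Calls — differences are 2, 5, 8, … (increasing by 3 each time): 2, 4, 9, 17, 28 → 42.
For the returns, +2 each step: 67, 69, 71, 73, 75 → 77.
Orders — ×2 each step: 2, 4, 8, 16, 32 → 64.
Combining the parts gives 42 calls, 77 returns, 64 orders.

42 calls, 77 returns, 64 orders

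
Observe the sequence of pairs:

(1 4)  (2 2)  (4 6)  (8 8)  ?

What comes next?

First entry: ×2 each step, so 1, 2, 4, 8 → 16.
Second entry: each term is the sum of the two before it, so 4, 2, 6, 8 → 14.
So the next pair is (16 14).

(16 14)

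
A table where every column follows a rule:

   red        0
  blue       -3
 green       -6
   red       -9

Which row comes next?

Colour: red, blue, green, red → blue (repeats red → blue → green).
For the second component, −3 each step: 0, -3, -6, -9 → -12.
So the next row is blue  -12.

blue  -12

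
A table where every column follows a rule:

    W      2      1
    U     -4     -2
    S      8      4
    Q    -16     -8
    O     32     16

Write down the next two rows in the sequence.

Letter — letters move back 2 places in the alphabet: W, U, S, Q, O → M → K.
For the second component, ×(-2) each step: 2, -4, 8, -16, 32 → -64 → 128.
Third component: ×(-2) each step, so 1, -2, 4, -8, 16 → -32 → 64.
So the next two rows are M  -64  -32 and K  128  64.

M  -64  -32; K  128  64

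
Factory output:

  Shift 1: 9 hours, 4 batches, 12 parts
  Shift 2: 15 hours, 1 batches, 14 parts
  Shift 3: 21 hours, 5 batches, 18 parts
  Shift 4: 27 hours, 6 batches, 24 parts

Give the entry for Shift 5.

Hours goes 9, 15, 21, 27 → 33 (+6 each step).
Batches: 4, 1, 5, 6 → 11 (each term is the sum of the two before it).
Parts: differences are 2, 4, 6, … (increasing by 2 each time), so 12, 14, 18, 24 → 32.
Combining the parts gives 33 hours, 11 batches, 32 parts.

33 hours, 11 batches, 32 parts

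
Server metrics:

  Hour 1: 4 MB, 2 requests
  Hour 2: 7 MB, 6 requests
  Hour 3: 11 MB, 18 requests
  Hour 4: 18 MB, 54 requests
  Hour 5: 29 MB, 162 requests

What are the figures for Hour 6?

47 MB, 486 requests

MB: each term is the sum of the two before it, so 4, 7, 11, 18, 29 → 47.
For the requests, ×3 each step: 2, 6, 18, 54, 162 → 486.
Combining the parts gives 47 MB, 486 requests.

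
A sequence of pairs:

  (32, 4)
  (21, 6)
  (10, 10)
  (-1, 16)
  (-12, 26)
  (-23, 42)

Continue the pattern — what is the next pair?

First value goes 32, 21, 10, -1, -12, -23 → -34 (−11 each step).
Second value goes 4, 6, 10, 16, 26, 42 → 68 (each term is the sum of the two before it).
So the next pair is (-34, 68).

(-34, 68)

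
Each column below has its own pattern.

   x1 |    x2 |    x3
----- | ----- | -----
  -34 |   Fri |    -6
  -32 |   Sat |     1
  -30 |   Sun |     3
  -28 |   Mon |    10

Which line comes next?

Column x1: -34, -32, -30, -28 → -26 (+2 each step).
Column x2 — runs through the weekdays Mon→Sun: Fri, Sat, Sun, Mon → Tue.
Column x3: -6, 1, 3, 10 → 12 (alternating steps +7, +2, +7, +2, …).
Putting it together: -26  Tue  12.

-26  Tue  12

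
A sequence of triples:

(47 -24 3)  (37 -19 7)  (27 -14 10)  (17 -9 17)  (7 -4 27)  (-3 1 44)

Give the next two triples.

First slot — −10 each step: 47, 37, 27, 17, 7, -3 → -13 → -23.
For the second slot, +5 each step: -24, -19, -14, -9, -4, 1 → 6 → 11.
For the third slot, each term is the sum of the two before it: 3, 7, 10, 17, 27, 44 → 71 → 115.
So the next two triples are (-13 6 71) and (-23 11 115).

(-13 6 71), (-23 11 115)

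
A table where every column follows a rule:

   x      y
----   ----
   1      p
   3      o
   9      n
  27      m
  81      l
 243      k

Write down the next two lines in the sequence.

Column x — ×3 each step: 1, 3, 9, 27, 81, 243 → 729 → 2187.
Column y — letters move back 1 place in the alphabet: p, o, n, m, l, k → j → i.
So the next two lines are 729  j and 2187  i.

729  j; 2187  i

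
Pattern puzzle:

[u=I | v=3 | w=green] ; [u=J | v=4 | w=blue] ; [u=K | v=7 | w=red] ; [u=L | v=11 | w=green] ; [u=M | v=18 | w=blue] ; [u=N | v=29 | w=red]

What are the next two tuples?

[u=O | v=47 | w=green], [u=P | v=76 | w=blue]

For the u, letters move forward 1 place in the alphabet: I, J, K, L, M, N → O → P.
V: each term is the sum of the two before it, so 3, 4, 7, 11, 18, 29 → 47 → 76.
W goes green, blue, red, green, blue, red → green → blue (repeats green → blue → red).
Putting the parts together: [u=O | v=47 | w=green] and then [u=P | v=76 | w=blue].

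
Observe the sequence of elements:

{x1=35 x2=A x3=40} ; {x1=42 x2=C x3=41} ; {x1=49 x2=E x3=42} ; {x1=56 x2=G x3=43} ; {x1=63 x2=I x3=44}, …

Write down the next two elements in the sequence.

{x1=70 x2=K x3=45}, {x1=77 x2=M x3=46}

For the x1, +7 each step: 35, 42, 49, 56, 63 → 70 → 77.
X2: letters move forward 2 places in the alphabet, so A, C, E, G, I → K → M.
X3: +1 each step, so 40, 41, 42, 43, 44 → 45 → 46.
So the next two elements are {x1=70 x2=K x3=45} and {x1=77 x2=M x3=46}.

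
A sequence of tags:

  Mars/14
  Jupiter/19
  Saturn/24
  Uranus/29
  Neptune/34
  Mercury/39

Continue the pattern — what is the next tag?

Planet goes Mars, Jupiter, Saturn, Uranus, Neptune, Mercury → Venus (runs through the planets Mercury→Neptune).
Second component goes 14, 19, 24, 29, 34, 39 → 44 (+5 each step).
Putting it together: Venus/44.

Venus/44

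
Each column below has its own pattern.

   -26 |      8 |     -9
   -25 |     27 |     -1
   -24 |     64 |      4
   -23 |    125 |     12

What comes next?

First component: +1 each step; -26, -25, -24, -23 → -22.
Second component — perfect cubes: 2³, 3³, 4³, …: 8, 27, 64, 125 → 216.
Third component goes -9, -1, 4, 12 → 17 (alternating steps +8, +5, +8, +5, …).
Combining the parts gives -22  216  17.

-22  216  17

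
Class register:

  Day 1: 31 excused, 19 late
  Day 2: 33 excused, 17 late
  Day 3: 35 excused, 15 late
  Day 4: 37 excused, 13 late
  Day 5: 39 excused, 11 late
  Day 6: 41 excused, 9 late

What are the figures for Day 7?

Excused — +2 each step: 31, 33, 35, 37, 39, 41 → 43.
Late: together with the excused always sums to 50, so 19, 17, 15, 13, 11, 9 → 7.
Putting it together: 43 excused, 7 late.

43 excused, 7 late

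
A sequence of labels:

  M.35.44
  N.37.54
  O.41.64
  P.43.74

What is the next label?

Q.47.84

Letter: letters move forward 1 place in the alphabet, so M, N, O, P → Q.
For the second component, alternating steps +2, +4, +2, +4, …: 35, 37, 41, 43 → 47.
For the third component, +10 each step: 44, 54, 64, 74 → 84.
So the next label is Q.47.84.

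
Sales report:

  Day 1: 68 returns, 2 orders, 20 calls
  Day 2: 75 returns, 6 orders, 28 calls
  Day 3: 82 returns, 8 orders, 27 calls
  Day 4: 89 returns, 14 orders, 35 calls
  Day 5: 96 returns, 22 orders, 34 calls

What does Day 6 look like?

103 returns, 36 orders, 42 calls

Returns — +7 each step: 68, 75, 82, 89, 96 → 103.
For the orders, each term is the sum of the two before it: 2, 6, 8, 14, 22 → 36.
Calls: alternating steps +8, −1, +8, −1, …, so 20, 28, 27, 35, 34 → 42.
Putting it together: 103 returns, 36 orders, 42 calls.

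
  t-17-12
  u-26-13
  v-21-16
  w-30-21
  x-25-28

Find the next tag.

Letter — letters move forward 1 place in the alphabet: t, u, v, w, x → y.
Second component: 17, 26, 21, 30, 25 → 34 (alternating steps +9, −5, +9, −5, …).
Third component: differences are 1, 3, 5, … (increasing by 2 each time), so 12, 13, 16, 21, 28 → 37.
So the next tag is y-34-37.

y-34-37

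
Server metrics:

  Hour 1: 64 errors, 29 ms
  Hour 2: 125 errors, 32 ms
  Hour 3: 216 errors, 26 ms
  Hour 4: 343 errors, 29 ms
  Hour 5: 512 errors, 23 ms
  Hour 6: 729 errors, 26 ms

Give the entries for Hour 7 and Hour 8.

1000 errors, 20 ms; 1331 errors, 23 ms

Errors: perfect cubes: 4³, 5³, 6³, …, so 64, 125, 216, 343, 512, 729 → 1000 → 1331.
Ms: alternating steps +3, −6, +3, −6, …; 29, 32, 26, 29, 23, 26 → 20 → 23.
Putting the parts together: 1000 errors, 20 ms and then 1331 errors, 23 ms.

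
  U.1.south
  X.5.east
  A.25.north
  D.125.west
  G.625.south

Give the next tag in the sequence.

Letter goes U, X, A, D, G → J (letters move forward 3 places in the alphabet, wrapping Z→A).
For the second component, ×5 each step: 1, 5, 25, 125, 625 → 3125.
Direction — repeats south → east → north → west: south, east, north, west, south → east.
Putting it together: J.3125.east.

J.3125.east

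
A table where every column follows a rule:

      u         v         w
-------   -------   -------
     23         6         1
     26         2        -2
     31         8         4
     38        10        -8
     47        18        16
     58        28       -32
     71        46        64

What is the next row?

Column u: 23, 26, 31, 38, 47, 58, 71 → 86 (differences are 3, 5, 7, … (increasing by 2 each time)).
Column v — each term is the sum of the two before it: 6, 2, 8, 10, 18, 28, 46 → 74.
Column w: ×(-2) each step; 1, -2, 4, -8, 16, -32, 64 → -128.
So the next row is 86  74  -128.

86  74  -128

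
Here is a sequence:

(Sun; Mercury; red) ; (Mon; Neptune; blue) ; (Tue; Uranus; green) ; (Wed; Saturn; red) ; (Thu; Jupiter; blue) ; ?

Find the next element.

Day: runs through the weekdays Mon→Sun; Sun, Mon, Tue, Wed, Thu → Fri.
Planet: runs backward through the planets Mercury→Neptune, so Mercury, Neptune, Uranus, Saturn, Jupiter → Mars.
Colour — repeats red → blue → green: red, blue, green, red, blue → green.
Putting it together: (Fri; Mars; green).

(Fri; Mars; green)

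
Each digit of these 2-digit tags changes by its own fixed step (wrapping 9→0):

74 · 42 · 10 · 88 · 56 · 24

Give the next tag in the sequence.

For the first digit, −3 each step, mod 10: 7, 4, 1, 8, 5, 2 → 9.
Second digit: 4, 2, 0, 8, 6, 4 → 2 (−2 each step, mod 10).
Putting it together: 92.

92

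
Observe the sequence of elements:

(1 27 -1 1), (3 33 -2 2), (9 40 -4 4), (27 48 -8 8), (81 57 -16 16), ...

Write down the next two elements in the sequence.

First part: 1, 3, 9, 27, 81 → 243 → 729 (×3 each step).
For the second part, differences are 6, 7, 8, … (increasing by 1 each time): 27, 33, 40, 48, 57 → 67 → 78.
Third part: -1, -2, -4, -8, -16 → -32 → -64 (×2 each step).
Fourth part: 1, 2, 4, 8, 16 → 32 → 64 (×2 each step).
Putting the parts together: (243 67 -32 32) and then (729 78 -64 64).

(243 67 -32 32), (729 78 -64 64)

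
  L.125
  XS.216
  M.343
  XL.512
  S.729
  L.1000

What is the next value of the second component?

1331

Second component: perfect cubes: 5³, 6³, 7³, …; 125, 216, 343, 512, 729, 1000 → 1331.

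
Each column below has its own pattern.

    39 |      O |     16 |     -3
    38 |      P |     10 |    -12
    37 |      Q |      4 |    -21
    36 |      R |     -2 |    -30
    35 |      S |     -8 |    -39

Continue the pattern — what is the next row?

34  T  -14  -48

First component goes 39, 38, 37, 36, 35 → 34 (−1 each step).
Letter: letters move forward 1 place in the alphabet; O, P, Q, R, S → T.
Third component: 16, 10, 4, -2, -8 → -14 (−6 each step).
Fourth component: -3, -12, -21, -30, -39 → -48 (−9 each step).
Combining the parts gives 34  T  -14  -48.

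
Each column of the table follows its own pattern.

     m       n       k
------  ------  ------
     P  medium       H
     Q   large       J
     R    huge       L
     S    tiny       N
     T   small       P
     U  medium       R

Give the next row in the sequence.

For the column m, letters move forward 1 place in the alphabet: P, Q, R, S, T, U → V.
For the column n, repeats medium → large → huge → tiny → small: medium, large, huge, tiny, small, medium → large.
For the column k, letters move forward 2 places in the alphabet: H, J, L, N, P, R → T.
So the next row is V  large  T.

V  large  T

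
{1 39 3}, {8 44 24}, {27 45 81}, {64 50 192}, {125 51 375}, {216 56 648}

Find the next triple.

First value goes 1, 8, 27, 64, 125, 216 → 343 (perfect cubes: 1³, 2³, 3³, …).
Second value: alternating steps +5, +1, +5, +1, …; 39, 44, 45, 50, 51, 56 → 57.
Third value: always 3 × the first value; 3, 24, 81, 192, 375, 648 → 1029.
Putting it together: {343 57 1029}.

{343 57 1029}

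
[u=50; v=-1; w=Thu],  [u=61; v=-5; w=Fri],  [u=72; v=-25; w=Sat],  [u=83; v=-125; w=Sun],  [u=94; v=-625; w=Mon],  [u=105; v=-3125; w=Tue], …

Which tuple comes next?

U — +11 each step: 50, 61, 72, 83, 94, 105 → 116.
V: ×5 each step; -1, -5, -25, -125, -625, -3125 → -15625.
W — runs through the weekdays Mon→Sun: Thu, Fri, Sat, Sun, Mon, Tue → Wed.
Putting it together: [u=116; v=-15625; w=Wed].

[u=116; v=-15625; w=Wed]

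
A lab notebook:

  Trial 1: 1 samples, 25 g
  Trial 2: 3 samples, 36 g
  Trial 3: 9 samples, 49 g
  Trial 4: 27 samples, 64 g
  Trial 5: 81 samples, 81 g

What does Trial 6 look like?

Samples: ×3 each step, so 1, 3, 9, 27, 81 → 243.
G: 25, 36, 49, 64, 81 → 100 (perfect squares: 5², 6², 7², …).
Combining the parts gives 243 samples, 100 g.

243 samples, 100 g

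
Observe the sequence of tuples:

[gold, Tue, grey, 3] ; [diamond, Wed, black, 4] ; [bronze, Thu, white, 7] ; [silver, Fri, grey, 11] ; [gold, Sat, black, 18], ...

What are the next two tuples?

For the rank, repeats gold → diamond → bronze → silver: gold, diamond, bronze, silver, gold → diamond → bronze.
For the day, runs through the weekdays Mon→Sun: Tue, Wed, Thu, Fri, Sat → Sun → Mon.
Shade: repeats grey → black → white; grey, black, white, grey, black → white → grey.
For the fourth coordinate, each term is the sum of the two before it: 3, 4, 7, 11, 18 → 29 → 47.
Putting the parts together: [diamond, Sun, white, 29] and then [bronze, Mon, grey, 47].

[diamond, Sun, white, 29], [bronze, Mon, grey, 47]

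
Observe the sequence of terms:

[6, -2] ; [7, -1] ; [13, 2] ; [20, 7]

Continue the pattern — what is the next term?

[33, 14]

First part: each term is the sum of the two before it; 6, 7, 13, 20 → 33.
Second part: -2, -1, 2, 7 → 14 (differences are 1, 3, 5, … (increasing by 2 each time)).
Combining the parts gives [33, 14].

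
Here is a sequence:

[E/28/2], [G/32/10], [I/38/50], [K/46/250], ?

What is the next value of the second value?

56

Second value: differences are 4, 6, 8, … (increasing by 2 each time), so 28, 32, 38, 46 → 56.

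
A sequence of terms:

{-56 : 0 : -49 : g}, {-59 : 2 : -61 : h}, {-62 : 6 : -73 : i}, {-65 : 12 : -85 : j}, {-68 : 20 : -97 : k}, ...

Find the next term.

First slot: -56, -59, -62, -65, -68 → -71 (−3 each step).
For the second slot, differences are 2, 4, 6, … (increasing by 2 each time): 0, 2, 6, 12, 20 → 30.
Third slot: -49, -61, -73, -85, -97 → -109 (−12 each step).
Letter: letters move forward 1 place in the alphabet; g, h, i, j, k → l.
So the next term is {-71 : 30 : -109 : l}.

{-71 : 30 : -109 : l}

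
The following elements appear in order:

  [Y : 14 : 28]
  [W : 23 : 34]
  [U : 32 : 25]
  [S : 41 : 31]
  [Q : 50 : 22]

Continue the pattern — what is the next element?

Letter: letters move back 2 places in the alphabet, so Y, W, U, S, Q → O.
Second component goes 14, 23, 32, 41, 50 → 59 (+9 each step).
Third component goes 28, 34, 25, 31, 22 → 28 (alternating steps +6, −9, +6, −9, …).
Combining the parts gives [O : 59 : 28].

[O : 59 : 28]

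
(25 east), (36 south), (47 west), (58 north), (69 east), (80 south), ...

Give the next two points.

(91 west), (102 north)

First component: +11 each step, so 25, 36, 47, 58, 69, 80 → 91 → 102.
Direction goes east, south, west, north, east, south → west → north (repeats east → south → west → north).
So the next two points are (91 west) and (102 north).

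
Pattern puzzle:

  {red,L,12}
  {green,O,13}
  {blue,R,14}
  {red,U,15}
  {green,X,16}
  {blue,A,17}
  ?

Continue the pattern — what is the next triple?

{red,D,18}

Colour: red, green, blue, red, green, blue → red (repeats red → green → blue).
Letter: L, O, R, U, X, A → D (letters move forward 3 places in the alphabet, wrapping Z→A).
For the third component, +1 each step: 12, 13, 14, 15, 16, 17 → 18.
Combining the parts gives {red,D,18}.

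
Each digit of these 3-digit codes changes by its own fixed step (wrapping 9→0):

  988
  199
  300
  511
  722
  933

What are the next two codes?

First digit goes 9, 1, 3, 5, 7, 9 → 1 → 3 (+2 each step, mod 10).
Second digit: +1 each step, mod 10; 8, 9, 0, 1, 2, 3 → 4 → 5.
Third digit: +1 each step, mod 10, so 8, 9, 0, 1, 2, 3 → 4 → 5.
So the next two codes are 144 and 355.

144, 355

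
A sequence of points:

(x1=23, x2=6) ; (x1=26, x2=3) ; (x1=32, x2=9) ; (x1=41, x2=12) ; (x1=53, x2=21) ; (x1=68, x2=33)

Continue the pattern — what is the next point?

X1: differences are 3, 6, 9, … (increasing by 3 each time); 23, 26, 32, 41, 53, 68 → 86.
X2: 6, 3, 9, 12, 21, 33 → 54 (each term is the sum of the two before it).
So the next point is (x1=86, x2=54).

(x1=86, x2=54)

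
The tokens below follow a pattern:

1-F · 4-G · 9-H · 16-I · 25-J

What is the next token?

First component — perfect squares: 1², 2², 3², …: 1, 4, 9, 16, 25 → 36.
Letter: letters move forward 1 place in the alphabet; F, G, H, I, J → K.
So the next token is 36-K.

36-K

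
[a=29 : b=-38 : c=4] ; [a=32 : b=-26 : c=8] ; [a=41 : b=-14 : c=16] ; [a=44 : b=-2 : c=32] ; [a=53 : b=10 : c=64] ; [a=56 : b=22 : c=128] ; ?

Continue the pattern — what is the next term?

A — alternating steps +3, +9, +3, +9, …: 29, 32, 41, 44, 53, 56 → 65.
For the b, +12 each step: -38, -26, -14, -2, 10, 22 → 34.
C: ×2 each step; 4, 8, 16, 32, 64, 128 → 256.
So the next term is [a=65 : b=34 : c=256].

[a=65 : b=34 : c=256]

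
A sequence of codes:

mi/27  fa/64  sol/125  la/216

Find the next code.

ti/343

Note goes mi, fa, sol, la → ti (runs through the solfège scale do→ti).
Second component: 27, 64, 125, 216 → 343 (perfect cubes: 3³, 4³, 5³, …).
Putting it together: ti/343.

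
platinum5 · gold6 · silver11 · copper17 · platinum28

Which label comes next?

gold45

Metal: platinum, gold, silver, copper, platinum → gold (repeats platinum → gold → silver → copper).
Second component: each term is the sum of the two before it; 5, 6, 11, 17, 28 → 45.
Combining the parts gives gold45.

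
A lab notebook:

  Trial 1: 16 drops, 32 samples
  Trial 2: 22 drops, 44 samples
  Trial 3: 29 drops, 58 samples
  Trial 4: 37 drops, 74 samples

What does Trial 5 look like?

46 drops, 92 samples

Drops: 16, 22, 29, 37 → 46 (differences are 6, 7, 8, … (increasing by 1 each time)).
Samples: 32, 44, 58, 74 → 92 (always 2 × the drops).
Combining the parts gives 46 drops, 92 samples.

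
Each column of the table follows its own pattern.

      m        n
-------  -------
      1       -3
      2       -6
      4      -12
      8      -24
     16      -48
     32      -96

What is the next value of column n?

For the column n, ×2 each step: -3, -6, -12, -24, -48, -96 → -192.

-192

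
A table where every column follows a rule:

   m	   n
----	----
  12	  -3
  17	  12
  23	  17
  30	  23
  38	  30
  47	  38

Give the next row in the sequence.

57  47

Column m — differences are 5, 6, 7, … (increasing by 1 each time): 12, 17, 23, 30, 38, 47 → 57.
Column n: -3, 12, 17, 23, 30, 38 → 47 (always the previous value of the column m).
Putting it together: 57  47.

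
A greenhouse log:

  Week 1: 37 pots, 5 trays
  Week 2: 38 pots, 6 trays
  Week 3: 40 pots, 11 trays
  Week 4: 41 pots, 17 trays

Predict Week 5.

43 pots, 28 trays

Pots: alternating steps +1, +2, +1, +2, …, so 37, 38, 40, 41 → 43.
Trays — each term is the sum of the two before it: 5, 6, 11, 17 → 28.
Putting it together: 43 pots, 28 trays.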